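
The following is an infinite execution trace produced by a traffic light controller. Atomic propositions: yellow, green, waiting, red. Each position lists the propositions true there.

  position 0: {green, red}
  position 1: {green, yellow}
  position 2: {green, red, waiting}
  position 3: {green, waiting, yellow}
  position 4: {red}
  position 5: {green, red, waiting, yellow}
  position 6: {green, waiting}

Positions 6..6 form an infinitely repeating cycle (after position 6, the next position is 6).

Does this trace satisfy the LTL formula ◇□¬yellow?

□¬yellow holds at position 6, which is reachable from 0, so ◇□¬yellow holds.

Holds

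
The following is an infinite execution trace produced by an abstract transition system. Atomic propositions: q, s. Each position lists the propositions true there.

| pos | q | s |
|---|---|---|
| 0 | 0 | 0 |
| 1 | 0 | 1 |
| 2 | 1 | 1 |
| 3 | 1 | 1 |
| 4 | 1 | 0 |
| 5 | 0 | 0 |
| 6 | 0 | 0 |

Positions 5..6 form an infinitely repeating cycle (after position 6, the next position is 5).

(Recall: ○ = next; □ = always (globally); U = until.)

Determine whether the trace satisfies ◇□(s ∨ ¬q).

□(s ∨ ¬q) holds at position 5, which is reachable from 0, so ◇□(s ∨ ¬q) holds.

Satisfied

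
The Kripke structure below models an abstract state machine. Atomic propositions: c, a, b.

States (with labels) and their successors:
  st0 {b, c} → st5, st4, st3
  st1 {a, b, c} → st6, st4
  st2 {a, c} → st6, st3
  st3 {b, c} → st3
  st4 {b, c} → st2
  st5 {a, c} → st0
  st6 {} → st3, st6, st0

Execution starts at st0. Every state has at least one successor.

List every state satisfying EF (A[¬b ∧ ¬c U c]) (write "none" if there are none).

States satisfying A[¬b ∧ ¬c U c]: {st0, st1, st2, st3, st4, st5}.
States satisfying EF (A[¬b ∧ ¬c U c]): {st0, st1, st2, st3, st4, st5, st6}.

{st0, st1, st2, st3, st4, st5, st6}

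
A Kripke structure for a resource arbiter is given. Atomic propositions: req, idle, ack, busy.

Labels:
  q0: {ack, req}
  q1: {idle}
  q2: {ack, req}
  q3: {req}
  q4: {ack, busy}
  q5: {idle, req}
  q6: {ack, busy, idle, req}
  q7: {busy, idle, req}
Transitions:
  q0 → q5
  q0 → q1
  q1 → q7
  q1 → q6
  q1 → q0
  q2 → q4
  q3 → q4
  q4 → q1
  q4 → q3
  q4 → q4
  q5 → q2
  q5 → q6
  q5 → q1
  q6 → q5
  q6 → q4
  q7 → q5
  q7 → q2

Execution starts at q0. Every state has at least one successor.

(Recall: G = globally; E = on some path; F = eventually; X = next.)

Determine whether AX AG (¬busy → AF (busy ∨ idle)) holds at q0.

States satisfying AG (¬busy → AF (busy ∨ idle)): {q0, q1, q2, q3, q4, q5, q6, q7}.
States satisfying AX AG (¬busy → AF (busy ∨ idle)): {q0, q1, q2, q3, q4, q5, q6, q7}.
q0 ∈ Sat(AX AG (¬busy → AF (busy ∨ idle))).

Holds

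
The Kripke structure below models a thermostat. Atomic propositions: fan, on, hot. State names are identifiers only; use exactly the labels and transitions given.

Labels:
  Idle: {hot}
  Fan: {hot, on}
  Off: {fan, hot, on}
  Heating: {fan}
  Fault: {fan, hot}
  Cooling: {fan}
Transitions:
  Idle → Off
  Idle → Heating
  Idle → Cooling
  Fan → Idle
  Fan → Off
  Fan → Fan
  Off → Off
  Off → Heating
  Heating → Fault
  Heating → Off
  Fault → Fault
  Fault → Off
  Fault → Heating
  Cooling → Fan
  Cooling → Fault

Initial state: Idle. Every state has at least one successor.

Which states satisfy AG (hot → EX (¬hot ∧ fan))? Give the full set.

States satisfying hot → EX (¬hot ∧ fan): {Idle, Off, Heating, Fault, Cooling}.
States satisfying AG (hot → EX (¬hot ∧ fan)): {Off, Heating, Fault}.

{Off, Heating, Fault}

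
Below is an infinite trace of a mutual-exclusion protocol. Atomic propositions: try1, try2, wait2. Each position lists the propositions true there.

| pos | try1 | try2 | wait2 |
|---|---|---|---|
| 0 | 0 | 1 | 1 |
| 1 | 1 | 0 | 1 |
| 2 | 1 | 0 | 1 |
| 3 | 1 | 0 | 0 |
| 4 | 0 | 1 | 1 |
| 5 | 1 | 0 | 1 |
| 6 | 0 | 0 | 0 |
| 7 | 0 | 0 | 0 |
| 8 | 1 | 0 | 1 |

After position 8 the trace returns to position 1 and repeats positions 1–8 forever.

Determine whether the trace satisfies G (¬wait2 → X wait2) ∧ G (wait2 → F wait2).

¬wait2 → X wait2 must hold at every position from 0 onward. It fails at position 6, so G (¬wait2 → X wait2) is false.
Positions where ¬wait2 holds: 3, 6, 7.
Check X wait2 at each: 3→ok, 6→fails, 7→ok.
wait2 → F wait2 holds at every position 0..8, and those are all positions ever visited, so G (wait2 → F wait2) holds.
Positions where wait2 holds: 0, 1, 2, 4, 5, 8.
Check F wait2 at each: 0→ok, 1→ok, 2→ok, 4→ok, 5→ok, 8→ok.
At position 0: G (¬wait2 → X wait2) is false; G (wait2 → F wait2) is true; so G (¬wait2 → X wait2) ∧ G (wait2 → F wait2) is false.

Violated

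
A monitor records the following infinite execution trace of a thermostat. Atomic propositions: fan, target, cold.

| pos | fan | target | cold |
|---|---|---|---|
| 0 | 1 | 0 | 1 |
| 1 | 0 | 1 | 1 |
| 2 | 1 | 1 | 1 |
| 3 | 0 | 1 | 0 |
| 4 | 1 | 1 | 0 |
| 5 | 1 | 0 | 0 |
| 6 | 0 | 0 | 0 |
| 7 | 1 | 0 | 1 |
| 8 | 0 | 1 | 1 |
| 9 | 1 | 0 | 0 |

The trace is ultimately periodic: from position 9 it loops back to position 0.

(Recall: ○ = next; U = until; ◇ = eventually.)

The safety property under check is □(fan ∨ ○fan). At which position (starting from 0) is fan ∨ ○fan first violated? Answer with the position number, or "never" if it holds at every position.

fan ∨ ○fan holds at every position 0..9, and those are all the positions the trace ever visits, so the invariant □(fan ∨ ○fan) is never violated.

never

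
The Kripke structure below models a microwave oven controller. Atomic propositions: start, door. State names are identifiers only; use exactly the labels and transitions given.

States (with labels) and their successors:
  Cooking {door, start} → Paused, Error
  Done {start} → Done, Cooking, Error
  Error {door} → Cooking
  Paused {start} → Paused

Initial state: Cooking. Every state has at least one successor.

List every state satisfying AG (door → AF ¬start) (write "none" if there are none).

{Paused}

States satisfying door → AF ¬start: {Done, Error, Paused}.
States satisfying AG (door → AF ¬start): {Paused}.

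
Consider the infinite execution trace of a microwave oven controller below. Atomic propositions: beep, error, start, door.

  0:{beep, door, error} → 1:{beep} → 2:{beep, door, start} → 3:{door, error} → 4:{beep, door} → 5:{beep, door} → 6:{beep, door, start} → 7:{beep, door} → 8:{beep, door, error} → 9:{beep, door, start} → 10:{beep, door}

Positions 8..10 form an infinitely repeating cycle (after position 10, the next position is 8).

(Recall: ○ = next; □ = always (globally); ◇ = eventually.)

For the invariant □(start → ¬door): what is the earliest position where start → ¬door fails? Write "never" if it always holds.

2

Check start → ¬door at each position in order: 0 ✓, 1 ✓.
At position 2 the labels are {beep, door, start}, so start → ¬door is false there. This is the first violation.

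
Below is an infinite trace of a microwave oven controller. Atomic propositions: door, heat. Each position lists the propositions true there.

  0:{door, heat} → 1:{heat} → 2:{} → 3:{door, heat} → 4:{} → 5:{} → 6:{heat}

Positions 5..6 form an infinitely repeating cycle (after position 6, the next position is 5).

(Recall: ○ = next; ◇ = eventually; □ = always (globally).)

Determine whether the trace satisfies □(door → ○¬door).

door → ○¬door holds at every position 0..6, and those are all positions ever visited, so □(door → ○¬door) holds.
Positions where door holds: 0, 3.
Check ○¬door at each: 0→ok, 3→ok.

Yes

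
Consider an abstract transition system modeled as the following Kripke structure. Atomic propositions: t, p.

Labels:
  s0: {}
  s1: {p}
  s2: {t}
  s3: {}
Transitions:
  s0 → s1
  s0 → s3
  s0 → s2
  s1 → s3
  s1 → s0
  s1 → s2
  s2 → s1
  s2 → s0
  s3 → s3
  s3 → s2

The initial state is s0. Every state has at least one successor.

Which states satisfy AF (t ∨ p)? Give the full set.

{s1, s2}

States satisfying t ∨ p: {s1, s2}.
States satisfying AF (t ∨ p): {s1, s2}.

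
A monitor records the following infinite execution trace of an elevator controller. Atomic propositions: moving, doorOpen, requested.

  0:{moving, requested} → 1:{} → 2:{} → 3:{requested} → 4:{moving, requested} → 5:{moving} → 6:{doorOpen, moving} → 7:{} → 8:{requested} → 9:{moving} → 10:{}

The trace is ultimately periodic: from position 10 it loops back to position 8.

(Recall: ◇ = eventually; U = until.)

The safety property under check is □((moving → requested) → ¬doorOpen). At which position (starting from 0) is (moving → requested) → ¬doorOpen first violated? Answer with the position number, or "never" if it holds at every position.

(moving → requested) → ¬doorOpen holds at every position 0..10, and those are all the positions the trace ever visits, so the invariant □((moving → requested) → ¬doorOpen) is never violated.

never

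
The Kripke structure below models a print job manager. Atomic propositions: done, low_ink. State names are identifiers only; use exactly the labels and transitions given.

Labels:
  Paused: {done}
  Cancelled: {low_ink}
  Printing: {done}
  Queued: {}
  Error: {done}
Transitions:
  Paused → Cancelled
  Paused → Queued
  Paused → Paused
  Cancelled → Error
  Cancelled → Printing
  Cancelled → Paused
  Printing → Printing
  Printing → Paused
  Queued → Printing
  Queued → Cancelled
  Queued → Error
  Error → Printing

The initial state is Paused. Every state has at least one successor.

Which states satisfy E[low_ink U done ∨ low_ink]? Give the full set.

{Paused, Cancelled, Printing, Error}

States satisfying low_ink: {Cancelled}.
States satisfying done ∨ low_ink: {Paused, Cancelled, Printing, Error}.
States satisfying E[low_ink U done ∨ low_ink]: {Paused, Cancelled, Printing, Error}.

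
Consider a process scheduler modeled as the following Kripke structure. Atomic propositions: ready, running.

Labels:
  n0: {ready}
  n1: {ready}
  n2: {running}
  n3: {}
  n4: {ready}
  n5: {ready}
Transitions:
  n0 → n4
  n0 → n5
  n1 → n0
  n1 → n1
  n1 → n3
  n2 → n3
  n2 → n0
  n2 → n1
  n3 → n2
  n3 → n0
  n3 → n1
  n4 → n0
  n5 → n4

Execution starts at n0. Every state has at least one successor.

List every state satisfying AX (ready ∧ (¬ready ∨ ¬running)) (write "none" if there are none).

States satisfying ready ∧ (¬ready ∨ ¬running): {n0, n1, n4, n5}.
States satisfying AX (ready ∧ (¬ready ∨ ¬running)): {n0, n4, n5}.

{n0, n4, n5}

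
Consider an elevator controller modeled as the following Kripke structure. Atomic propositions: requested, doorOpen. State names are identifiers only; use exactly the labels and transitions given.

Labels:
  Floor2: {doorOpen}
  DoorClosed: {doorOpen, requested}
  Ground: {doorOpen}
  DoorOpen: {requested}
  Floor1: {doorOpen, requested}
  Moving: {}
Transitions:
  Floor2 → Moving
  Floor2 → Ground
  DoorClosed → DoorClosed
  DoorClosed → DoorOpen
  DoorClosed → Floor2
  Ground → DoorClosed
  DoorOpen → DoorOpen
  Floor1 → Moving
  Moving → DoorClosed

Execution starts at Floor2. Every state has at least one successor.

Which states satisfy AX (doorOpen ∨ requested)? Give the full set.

States satisfying doorOpen ∨ requested: {Floor2, DoorClosed, Ground, DoorOpen, Floor1}.
States satisfying AX (doorOpen ∨ requested): {DoorClosed, Ground, DoorOpen, Moving}.

{DoorClosed, Ground, DoorOpen, Moving}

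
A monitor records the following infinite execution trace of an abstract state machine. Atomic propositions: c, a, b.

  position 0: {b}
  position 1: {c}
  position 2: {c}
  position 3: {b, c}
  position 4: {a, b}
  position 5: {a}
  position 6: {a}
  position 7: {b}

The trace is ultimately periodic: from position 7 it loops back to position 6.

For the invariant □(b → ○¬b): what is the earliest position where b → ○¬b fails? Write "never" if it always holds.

3

Check b → ○¬b at each position in order: 0 ✓, 1 ✓, 2 ✓.
At position 3 the labels are {b, c} and the next position 4 has {a, b}, so b → ○¬b is false there. This is the first violation.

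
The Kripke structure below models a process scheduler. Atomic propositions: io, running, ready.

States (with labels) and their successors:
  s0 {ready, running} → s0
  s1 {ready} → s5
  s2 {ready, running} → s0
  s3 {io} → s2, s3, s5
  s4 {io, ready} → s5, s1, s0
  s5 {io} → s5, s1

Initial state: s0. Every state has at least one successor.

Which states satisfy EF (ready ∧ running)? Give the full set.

{s0, s2, s3, s4}

States satisfying ready ∧ running: {s0, s2}.
States satisfying EF (ready ∧ running): {s0, s2, s3, s4}.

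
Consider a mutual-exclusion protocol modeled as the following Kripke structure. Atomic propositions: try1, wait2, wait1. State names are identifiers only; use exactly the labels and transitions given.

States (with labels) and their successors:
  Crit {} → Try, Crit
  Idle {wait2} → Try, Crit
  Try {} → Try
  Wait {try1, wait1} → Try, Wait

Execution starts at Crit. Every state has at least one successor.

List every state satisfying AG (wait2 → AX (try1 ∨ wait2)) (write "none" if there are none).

States satisfying wait2 → AX (try1 ∨ wait2): {Crit, Try, Wait}.
States satisfying AG (wait2 → AX (try1 ∨ wait2)): {Crit, Try, Wait}.

{Crit, Try, Wait}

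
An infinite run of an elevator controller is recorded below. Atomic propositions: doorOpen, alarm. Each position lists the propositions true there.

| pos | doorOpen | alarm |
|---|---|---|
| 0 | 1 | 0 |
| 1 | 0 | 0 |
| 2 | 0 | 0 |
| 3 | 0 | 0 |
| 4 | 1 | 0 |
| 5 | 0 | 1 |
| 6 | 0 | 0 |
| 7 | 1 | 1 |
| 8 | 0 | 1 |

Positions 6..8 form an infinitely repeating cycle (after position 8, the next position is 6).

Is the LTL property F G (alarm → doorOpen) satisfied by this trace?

G (alarm → doorOpen) is false at every position 0..8, so it never becomes true and F G (alarm → doorOpen) fails.

Violated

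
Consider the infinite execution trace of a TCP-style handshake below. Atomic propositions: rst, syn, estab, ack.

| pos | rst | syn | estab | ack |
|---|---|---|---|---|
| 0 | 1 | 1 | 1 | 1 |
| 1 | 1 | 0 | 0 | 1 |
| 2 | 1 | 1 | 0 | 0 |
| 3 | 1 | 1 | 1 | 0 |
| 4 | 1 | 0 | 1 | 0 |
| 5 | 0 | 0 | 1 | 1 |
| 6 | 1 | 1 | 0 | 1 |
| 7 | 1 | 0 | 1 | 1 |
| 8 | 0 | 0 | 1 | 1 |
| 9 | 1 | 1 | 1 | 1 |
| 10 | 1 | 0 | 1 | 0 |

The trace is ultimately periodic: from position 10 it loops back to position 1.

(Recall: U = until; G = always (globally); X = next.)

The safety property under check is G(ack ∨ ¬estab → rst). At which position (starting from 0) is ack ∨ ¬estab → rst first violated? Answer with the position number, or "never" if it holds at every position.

5

Check ack ∨ ¬estab → rst at each position in order: 0 ✓, 1 ✓, 2 ✓, 3 ✓, 4 ✓.
At position 5 the labels are {ack, estab}, so ack ∨ ¬estab → rst is false there. This is the first violation.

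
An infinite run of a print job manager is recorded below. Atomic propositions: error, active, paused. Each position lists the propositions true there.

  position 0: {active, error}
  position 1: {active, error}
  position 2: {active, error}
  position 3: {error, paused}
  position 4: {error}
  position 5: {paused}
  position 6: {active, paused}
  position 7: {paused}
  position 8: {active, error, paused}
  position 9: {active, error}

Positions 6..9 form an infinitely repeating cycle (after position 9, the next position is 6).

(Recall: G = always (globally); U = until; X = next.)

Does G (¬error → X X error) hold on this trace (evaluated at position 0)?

No

¬error → X X error must hold at every position from 0 onward. It fails at position 5, so G (¬error → X X error) is false.
Positions where ¬error holds: 5, 6, 7.
Check X X error at each: 5→fails, 6→ok, 7→ok.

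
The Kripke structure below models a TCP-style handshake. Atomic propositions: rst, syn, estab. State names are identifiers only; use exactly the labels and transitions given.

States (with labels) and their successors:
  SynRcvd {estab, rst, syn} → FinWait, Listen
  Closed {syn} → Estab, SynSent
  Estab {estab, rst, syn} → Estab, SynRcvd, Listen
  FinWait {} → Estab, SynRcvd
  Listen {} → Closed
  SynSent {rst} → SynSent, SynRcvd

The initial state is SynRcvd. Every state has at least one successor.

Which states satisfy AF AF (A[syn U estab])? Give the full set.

States satisfying AF (A[syn U estab]): {SynRcvd, Estab, FinWait}.
States satisfying AF AF (A[syn U estab]): {SynRcvd, Estab, FinWait}.

{SynRcvd, Estab, FinWait}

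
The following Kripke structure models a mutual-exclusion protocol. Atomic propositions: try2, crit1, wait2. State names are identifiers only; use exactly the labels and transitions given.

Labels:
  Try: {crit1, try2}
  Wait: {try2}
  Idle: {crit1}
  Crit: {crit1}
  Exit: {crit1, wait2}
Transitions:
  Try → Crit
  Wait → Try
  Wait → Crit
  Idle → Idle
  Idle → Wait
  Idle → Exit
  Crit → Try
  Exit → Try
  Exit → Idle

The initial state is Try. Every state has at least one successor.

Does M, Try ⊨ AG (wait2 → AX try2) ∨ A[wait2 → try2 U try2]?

Holds

States satisfying wait2 → AX try2: {Try, Wait, Idle, Crit}.
States satisfying AG (wait2 → AX try2): {Try, Wait, Crit}.
States satisfying wait2 → try2: {Try, Wait, Idle, Crit}.
States satisfying try2: {Try, Wait}.
States satisfying A[wait2 → try2 U try2]: {Try, Wait, Crit}.
States satisfying AG (wait2 → AX try2) ∨ A[wait2 → try2 U try2]: {Try, Wait, Crit}.
Try ∈ Sat(AG (wait2 → AX try2) ∨ A[wait2 → try2 U try2]).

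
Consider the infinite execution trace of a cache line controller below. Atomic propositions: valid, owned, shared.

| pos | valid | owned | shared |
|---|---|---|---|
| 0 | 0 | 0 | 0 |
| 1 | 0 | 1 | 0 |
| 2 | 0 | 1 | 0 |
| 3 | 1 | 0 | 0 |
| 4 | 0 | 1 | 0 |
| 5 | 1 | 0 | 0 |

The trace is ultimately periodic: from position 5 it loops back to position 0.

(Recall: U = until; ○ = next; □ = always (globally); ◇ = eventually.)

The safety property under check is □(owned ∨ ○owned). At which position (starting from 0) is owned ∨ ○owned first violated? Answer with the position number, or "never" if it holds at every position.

5

Check owned ∨ ○owned at each position in order: 0 ✓, 1 ✓, 2 ✓, 3 ✓, 4 ✓.
At position 5 the labels are {valid} and the next position 0 has {}, so owned ∨ ○owned is false there. This is the first violation.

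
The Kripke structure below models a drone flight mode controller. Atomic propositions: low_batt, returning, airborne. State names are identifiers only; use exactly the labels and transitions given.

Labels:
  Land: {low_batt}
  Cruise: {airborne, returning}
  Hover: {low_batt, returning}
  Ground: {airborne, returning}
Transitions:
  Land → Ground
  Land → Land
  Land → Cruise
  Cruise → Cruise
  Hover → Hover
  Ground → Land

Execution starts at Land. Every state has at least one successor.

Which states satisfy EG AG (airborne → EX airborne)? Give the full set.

States satisfying AG (airborne → EX airborne): {Cruise, Hover}.
States satisfying EG AG (airborne → EX airborne): {Cruise, Hover}.

{Cruise, Hover}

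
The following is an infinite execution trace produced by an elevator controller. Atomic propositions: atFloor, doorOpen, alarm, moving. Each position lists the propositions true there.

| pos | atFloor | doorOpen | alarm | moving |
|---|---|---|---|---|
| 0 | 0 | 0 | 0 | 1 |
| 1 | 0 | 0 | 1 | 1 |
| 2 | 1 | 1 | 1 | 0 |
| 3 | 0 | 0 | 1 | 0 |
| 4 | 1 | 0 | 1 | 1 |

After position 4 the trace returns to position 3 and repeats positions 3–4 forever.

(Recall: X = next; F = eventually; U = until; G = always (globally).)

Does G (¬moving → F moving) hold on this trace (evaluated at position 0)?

¬moving → F moving holds at every position 0..4, and those are all positions ever visited, so G (¬moving → F moving) holds.
Positions where ¬moving holds: 2, 3.
Check F moving at each: 2→ok, 3→ok.

Holds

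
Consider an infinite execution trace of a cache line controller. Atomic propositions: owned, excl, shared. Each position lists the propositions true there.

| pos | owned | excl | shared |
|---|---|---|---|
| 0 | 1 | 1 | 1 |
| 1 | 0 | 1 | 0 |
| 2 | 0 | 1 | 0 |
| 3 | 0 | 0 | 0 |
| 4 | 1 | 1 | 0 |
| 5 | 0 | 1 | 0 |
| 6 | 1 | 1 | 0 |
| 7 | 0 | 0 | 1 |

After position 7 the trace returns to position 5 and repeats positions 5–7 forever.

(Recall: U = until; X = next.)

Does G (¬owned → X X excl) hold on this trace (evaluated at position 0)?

¬owned → X X excl must hold at every position from 0 onward. It fails at position 1, so G (¬owned → X X excl) is false.
Positions where ¬owned holds: 1, 2, 3, 5, 7.
Check X X excl at each: 1→fails, 2→ok, 3→ok, 5→fails, 7→ok.

Violated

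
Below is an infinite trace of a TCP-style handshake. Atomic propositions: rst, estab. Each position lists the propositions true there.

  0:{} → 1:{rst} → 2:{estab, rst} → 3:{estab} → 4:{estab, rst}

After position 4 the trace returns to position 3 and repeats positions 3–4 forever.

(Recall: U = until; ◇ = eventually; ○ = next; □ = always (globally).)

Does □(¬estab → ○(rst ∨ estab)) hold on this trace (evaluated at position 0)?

¬estab → ○(rst ∨ estab) holds at every position 0..4, and those are all positions ever visited, so □(¬estab → ○(rst ∨ estab)) holds.
Positions where ¬estab holds: 0, 1.
Check ○(rst ∨ estab) at each: 0→ok, 1→ok.

Yes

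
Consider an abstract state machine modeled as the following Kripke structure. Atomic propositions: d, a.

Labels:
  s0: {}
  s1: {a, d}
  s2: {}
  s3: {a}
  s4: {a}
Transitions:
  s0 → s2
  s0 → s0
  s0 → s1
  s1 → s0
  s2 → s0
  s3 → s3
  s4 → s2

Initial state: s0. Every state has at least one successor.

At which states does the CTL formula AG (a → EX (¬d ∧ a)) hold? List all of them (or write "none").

{s3}

States satisfying a → EX (¬d ∧ a): {s0, s2, s3}.
States satisfying AG (a → EX (¬d ∧ a)): {s3}.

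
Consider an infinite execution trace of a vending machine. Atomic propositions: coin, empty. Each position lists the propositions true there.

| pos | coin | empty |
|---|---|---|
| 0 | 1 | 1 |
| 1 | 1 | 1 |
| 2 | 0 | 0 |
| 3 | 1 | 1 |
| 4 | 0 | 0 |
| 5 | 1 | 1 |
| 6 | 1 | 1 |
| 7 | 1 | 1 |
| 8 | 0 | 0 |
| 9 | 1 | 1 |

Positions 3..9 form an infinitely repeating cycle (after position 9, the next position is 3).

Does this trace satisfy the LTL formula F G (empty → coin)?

Satisfied

G (empty → coin) holds at position 0, which is reachable from 0, so F G (empty → coin) holds.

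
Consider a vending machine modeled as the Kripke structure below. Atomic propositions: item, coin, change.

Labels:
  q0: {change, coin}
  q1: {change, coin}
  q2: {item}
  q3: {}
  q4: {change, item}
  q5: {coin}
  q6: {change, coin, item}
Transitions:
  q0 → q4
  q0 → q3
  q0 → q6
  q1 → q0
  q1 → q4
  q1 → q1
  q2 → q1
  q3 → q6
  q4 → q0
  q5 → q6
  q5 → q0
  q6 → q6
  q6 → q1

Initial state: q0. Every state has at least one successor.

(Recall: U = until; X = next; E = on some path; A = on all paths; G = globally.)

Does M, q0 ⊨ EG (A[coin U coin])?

States satisfying A[coin U coin]: {q0, q1, q5, q6}.
States satisfying EG (A[coin U coin]): {q0, q1, q5, q6}.
q0 ∈ Sat(EG (A[coin U coin])).

Yes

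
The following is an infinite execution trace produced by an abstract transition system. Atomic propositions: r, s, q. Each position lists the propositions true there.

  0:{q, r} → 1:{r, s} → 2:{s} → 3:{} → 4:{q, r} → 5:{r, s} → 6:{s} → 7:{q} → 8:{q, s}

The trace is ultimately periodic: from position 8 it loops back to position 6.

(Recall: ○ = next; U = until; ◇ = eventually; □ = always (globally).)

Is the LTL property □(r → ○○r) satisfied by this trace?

r → ○○r must hold at every position from 0 onward. It fails at position 0, so □(r → ○○r) is false.
Positions where r holds: 0, 1, 4, 5.
Check ○○r at each: 0→fails, 1→fails, 4→fails, 5→fails.

Does not hold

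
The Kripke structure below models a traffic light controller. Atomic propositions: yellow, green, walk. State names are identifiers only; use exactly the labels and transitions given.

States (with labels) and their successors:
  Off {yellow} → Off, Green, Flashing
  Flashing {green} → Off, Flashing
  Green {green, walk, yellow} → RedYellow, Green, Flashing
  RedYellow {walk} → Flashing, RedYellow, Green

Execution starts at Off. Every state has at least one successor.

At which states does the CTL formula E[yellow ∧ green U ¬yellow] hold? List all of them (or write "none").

States satisfying yellow ∧ green: {Green}.
States satisfying ¬yellow: {Flashing, RedYellow}.
States satisfying E[yellow ∧ green U ¬yellow]: {Flashing, Green, RedYellow}.

{Flashing, Green, RedYellow}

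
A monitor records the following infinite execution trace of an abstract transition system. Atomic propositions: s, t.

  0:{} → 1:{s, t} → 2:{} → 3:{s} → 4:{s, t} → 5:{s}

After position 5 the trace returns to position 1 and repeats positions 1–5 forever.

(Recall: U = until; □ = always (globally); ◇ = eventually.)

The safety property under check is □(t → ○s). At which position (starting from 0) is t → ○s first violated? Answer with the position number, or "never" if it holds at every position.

1

Check t → ○s at each position in order: 0 ✓.
At position 1 the labels are {s, t} and the next position 2 has {}, so t → ○s is false there. This is the first violation.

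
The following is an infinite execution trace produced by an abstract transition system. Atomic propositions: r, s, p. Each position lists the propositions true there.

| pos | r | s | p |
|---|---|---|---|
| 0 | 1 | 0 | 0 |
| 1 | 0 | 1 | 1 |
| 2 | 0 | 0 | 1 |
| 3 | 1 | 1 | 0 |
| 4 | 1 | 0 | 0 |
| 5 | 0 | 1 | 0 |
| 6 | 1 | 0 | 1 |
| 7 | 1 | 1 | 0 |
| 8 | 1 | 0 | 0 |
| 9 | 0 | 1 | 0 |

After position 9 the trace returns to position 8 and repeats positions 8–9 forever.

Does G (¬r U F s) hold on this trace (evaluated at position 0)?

¬r U F s holds at every position 0..9, and those are all positions ever visited, so G (¬r U F s) holds.

Satisfied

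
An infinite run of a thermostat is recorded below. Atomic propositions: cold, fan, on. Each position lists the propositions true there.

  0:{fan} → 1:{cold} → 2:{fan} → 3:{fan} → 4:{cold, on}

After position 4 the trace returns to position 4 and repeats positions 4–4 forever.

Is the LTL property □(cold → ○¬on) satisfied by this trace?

cold → ○¬on must hold at every position from 0 onward. It fails at position 4, so □(cold → ○¬on) is false.
Positions where cold holds: 1, 4.
Check ○¬on at each: 1→ok, 4→fails.

No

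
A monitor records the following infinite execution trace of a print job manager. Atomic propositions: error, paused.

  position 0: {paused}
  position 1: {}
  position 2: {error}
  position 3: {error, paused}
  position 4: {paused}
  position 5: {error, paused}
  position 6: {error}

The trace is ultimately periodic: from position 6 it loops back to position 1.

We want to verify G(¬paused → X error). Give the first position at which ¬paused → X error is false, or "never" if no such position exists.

6

Check ¬paused → X error at each position in order: 0 ✓, 1 ✓, 2 ✓, 3 ✓, 4 ✓, 5 ✓.
At position 6 the labels are {error} and the next position 1 has {}, so ¬paused → X error is false there. This is the first violation.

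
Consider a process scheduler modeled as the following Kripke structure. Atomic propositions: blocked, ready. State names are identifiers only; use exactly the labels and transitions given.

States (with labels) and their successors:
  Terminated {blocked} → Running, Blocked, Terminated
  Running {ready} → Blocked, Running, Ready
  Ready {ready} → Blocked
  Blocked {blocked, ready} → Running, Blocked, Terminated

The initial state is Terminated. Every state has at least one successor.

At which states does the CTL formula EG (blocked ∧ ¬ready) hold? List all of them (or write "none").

States satisfying blocked ∧ ¬ready: {Terminated}.
States satisfying EG (blocked ∧ ¬ready): {Terminated}.

{Terminated}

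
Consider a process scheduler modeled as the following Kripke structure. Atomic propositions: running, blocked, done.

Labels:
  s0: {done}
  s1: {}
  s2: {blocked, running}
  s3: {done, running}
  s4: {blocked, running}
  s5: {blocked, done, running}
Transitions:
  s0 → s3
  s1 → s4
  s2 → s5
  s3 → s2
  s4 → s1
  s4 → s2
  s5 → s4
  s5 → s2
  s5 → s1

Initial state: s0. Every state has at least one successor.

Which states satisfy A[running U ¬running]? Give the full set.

{s0, s1}

States satisfying running: {s2, s3, s4, s5}.
States satisfying ¬running: {s0, s1}.
States satisfying A[running U ¬running]: {s0, s1}.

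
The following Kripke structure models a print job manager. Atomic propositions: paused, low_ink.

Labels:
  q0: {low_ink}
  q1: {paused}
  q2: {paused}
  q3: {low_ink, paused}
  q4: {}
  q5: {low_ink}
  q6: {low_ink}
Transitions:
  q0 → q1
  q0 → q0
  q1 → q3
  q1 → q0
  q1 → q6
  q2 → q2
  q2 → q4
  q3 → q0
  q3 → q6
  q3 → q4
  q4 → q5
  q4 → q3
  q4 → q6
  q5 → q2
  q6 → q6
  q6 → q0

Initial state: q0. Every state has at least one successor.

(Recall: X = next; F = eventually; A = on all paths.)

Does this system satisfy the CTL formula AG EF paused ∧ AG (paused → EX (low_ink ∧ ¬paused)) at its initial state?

Does not hold

States satisfying EF paused: {q0, q1, q2, q3, q4, q5, q6}.
States satisfying AG EF paused: {q0, q1, q2, q3, q4, q5, q6}.
States satisfying paused → EX (low_ink ∧ ¬paused): {q0, q1, q3, q4, q5, q6}.
States satisfying AG (paused → EX (low_ink ∧ ¬paused)): ∅.
States satisfying AG EF paused ∧ AG (paused → EX (low_ink ∧ ¬paused)): ∅.
q0 ∉ Sat(AG EF paused ∧ AG (paused → EX (low_ink ∧ ¬paused))).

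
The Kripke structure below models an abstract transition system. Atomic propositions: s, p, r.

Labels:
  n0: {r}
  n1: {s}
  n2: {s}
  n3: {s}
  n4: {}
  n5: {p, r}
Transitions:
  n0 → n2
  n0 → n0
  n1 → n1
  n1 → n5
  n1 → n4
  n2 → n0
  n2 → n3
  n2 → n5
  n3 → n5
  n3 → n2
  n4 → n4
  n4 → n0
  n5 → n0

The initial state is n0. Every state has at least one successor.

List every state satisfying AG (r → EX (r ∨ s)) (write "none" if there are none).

{n0, n1, n2, n3, n4, n5}

States satisfying r → EX (r ∨ s): {n0, n1, n2, n3, n4, n5}.
States satisfying AG (r → EX (r ∨ s)): {n0, n1, n2, n3, n4, n5}.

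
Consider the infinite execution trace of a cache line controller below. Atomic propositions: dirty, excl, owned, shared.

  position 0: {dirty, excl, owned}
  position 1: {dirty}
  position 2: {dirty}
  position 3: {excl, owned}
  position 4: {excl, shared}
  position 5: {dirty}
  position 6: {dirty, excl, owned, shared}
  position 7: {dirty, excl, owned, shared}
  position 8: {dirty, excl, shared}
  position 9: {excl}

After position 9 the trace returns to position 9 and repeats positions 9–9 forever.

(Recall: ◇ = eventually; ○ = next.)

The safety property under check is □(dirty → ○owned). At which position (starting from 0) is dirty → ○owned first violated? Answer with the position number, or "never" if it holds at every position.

At position 0 the labels are {dirty, excl, owned} and the next position 1 has {dirty}, so dirty → ○owned is false there. This is the first violation.

0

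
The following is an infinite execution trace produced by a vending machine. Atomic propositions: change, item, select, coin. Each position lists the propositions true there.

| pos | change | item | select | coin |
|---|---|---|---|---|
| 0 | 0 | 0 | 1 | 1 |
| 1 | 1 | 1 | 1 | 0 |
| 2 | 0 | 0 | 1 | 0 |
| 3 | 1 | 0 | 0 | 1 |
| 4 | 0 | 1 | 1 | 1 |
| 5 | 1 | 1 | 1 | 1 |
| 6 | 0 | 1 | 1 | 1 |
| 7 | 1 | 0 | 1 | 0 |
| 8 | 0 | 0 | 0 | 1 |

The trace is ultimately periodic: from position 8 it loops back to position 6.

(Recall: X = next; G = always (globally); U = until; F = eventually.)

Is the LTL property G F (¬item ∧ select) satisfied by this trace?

Yes

F (¬item ∧ select) holds at every position 0..8, and those are all positions ever visited, so G F (¬item ∧ select) holds.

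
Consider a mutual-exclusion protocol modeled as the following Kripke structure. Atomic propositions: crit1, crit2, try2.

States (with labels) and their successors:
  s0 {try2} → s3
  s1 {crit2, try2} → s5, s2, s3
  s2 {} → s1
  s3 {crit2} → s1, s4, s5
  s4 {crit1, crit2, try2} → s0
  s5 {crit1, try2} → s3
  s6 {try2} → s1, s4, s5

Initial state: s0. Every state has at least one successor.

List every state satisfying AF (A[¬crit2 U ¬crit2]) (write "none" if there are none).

States satisfying A[¬crit2 U ¬crit2]: {s0, s2, s5, s6}.
States satisfying AF (A[¬crit2 U ¬crit2]): {s0, s2, s4, s5, s6}.

{s0, s2, s4, s5, s6}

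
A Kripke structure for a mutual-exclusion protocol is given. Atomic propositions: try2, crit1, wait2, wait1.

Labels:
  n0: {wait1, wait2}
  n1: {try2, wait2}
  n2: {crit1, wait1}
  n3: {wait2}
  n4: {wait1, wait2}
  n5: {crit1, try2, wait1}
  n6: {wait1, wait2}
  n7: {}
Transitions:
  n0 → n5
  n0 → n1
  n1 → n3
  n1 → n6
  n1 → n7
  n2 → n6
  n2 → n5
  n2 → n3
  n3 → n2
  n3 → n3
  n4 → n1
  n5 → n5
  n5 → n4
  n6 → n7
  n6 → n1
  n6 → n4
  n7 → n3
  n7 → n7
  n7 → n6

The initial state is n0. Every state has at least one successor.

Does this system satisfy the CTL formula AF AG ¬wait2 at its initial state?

No

States satisfying AG ¬wait2: ∅.
States satisfying AF AG ¬wait2: ∅.
There is a path from n0 along which AG ¬wait2 never holds.
n0 ∉ Sat(AF AG ¬wait2).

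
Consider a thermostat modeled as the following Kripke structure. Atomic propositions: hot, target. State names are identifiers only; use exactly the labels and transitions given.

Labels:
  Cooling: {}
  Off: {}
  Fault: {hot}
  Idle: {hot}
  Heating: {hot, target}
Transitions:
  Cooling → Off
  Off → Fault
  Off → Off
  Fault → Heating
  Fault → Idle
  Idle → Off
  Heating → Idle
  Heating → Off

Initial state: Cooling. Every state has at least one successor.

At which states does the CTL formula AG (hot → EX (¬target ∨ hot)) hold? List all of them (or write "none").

{Cooling, Off, Fault, Idle, Heating}

States satisfying hot → EX (¬target ∨ hot): {Cooling, Off, Fault, Idle, Heating}.
States satisfying AG (hot → EX (¬target ∨ hot)): {Cooling, Off, Fault, Idle, Heating}.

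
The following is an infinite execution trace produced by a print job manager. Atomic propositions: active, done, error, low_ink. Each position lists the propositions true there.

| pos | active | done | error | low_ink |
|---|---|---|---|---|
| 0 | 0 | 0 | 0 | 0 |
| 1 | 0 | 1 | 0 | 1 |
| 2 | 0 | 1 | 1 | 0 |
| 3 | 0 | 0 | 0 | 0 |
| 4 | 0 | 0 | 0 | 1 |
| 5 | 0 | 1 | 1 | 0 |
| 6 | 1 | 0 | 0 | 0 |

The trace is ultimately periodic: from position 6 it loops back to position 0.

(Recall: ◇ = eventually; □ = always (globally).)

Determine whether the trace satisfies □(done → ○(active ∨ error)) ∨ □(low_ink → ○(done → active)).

Does not hold

done → ○(active ∨ error) must hold at every position from 0 onward. It fails at position 2, so □(done → ○(active ∨ error)) is false.
Positions where done holds: 1, 2, 5.
Check ○(active ∨ error) at each: 1→ok, 2→fails, 5→ok.
low_ink → ○(done → active) must hold at every position from 0 onward. It fails at position 1, so □(low_ink → ○(done → active)) is false.
Positions where low_ink holds: 1, 4.
Check ○(done → active) at each: 1→fails, 4→fails.
At position 0: □(done → ○(active ∨ error)) is false; □(low_ink → ○(done → active)) is false; so □(done → ○(active ∨ error)) ∨ □(low_ink → ○(done → active)) is false.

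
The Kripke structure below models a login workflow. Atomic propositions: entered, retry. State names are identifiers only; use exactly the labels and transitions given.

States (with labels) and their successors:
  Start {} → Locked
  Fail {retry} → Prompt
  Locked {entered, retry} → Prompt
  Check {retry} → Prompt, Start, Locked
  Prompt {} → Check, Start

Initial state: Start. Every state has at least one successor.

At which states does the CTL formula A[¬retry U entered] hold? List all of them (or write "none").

{Start, Locked}

States satisfying ¬retry: {Start, Prompt}.
States satisfying entered: {Locked}.
States satisfying A[¬retry U entered]: {Start, Locked}.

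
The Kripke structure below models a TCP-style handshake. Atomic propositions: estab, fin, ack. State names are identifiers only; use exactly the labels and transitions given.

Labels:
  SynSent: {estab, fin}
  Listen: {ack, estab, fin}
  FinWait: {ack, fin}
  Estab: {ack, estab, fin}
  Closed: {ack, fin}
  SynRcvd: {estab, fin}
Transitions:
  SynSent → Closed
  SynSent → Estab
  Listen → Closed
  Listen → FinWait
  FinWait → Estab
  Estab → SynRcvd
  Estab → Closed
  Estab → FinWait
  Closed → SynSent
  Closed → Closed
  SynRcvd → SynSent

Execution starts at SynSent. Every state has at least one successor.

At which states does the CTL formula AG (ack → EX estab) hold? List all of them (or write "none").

{SynSent, FinWait, Estab, Closed, SynRcvd}

States satisfying ack → EX estab: {SynSent, FinWait, Estab, Closed, SynRcvd}.
States satisfying AG (ack → EX estab): {SynSent, FinWait, Estab, Closed, SynRcvd}.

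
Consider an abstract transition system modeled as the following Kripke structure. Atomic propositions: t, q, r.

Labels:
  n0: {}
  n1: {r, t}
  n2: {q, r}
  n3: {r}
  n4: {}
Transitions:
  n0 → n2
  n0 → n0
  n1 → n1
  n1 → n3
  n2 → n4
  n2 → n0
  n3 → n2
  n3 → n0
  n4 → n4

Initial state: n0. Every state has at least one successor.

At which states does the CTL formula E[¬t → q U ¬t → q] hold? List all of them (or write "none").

States satisfying ¬t → q: {n1, n2}.
States satisfying E[¬t → q U ¬t → q]: {n1, n2}.

{n1, n2}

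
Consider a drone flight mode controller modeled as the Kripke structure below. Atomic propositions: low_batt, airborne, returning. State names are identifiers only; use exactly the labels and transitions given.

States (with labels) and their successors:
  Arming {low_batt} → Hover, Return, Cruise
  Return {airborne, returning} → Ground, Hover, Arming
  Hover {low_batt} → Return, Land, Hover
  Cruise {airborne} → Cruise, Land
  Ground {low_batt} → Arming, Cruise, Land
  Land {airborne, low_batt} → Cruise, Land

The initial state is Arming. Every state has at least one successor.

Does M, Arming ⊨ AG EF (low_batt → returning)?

Yes

States satisfying EF (low_batt → returning): {Arming, Return, Hover, Cruise, Ground, Land}.
States satisfying AG EF (low_batt → returning): {Arming, Return, Hover, Cruise, Ground, Land}.
Every state reachable from Arming satisfies EF (low_batt → returning).
Arming ∈ Sat(AG EF (low_batt → returning)).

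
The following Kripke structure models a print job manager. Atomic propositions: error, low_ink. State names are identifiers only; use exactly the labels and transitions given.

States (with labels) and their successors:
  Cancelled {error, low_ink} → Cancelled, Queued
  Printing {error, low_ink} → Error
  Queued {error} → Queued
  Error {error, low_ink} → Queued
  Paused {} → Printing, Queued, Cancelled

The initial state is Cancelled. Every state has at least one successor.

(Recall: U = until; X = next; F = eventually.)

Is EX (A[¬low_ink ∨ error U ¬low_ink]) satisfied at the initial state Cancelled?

States satisfying A[¬low_ink ∨ error U ¬low_ink]: {Printing, Queued, Error, Paused}.
States satisfying EX (A[¬low_ink ∨ error U ¬low_ink]): {Cancelled, Printing, Queued, Error, Paused}.
Cancelled ∈ Sat(EX (A[¬low_ink ∨ error U ¬low_ink])).

Yes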